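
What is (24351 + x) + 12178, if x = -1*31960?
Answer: 4569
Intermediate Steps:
x = -31960
(24351 + x) + 12178 = (24351 - 31960) + 12178 = -7609 + 12178 = 4569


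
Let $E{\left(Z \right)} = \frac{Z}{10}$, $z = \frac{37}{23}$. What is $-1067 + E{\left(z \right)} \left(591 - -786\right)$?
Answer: $- \frac{194461}{230} \approx -845.48$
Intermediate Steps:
$z = \frac{37}{23}$ ($z = 37 \cdot \frac{1}{23} = \frac{37}{23} \approx 1.6087$)
$E{\left(Z \right)} = \frac{Z}{10}$ ($E{\left(Z \right)} = Z \frac{1}{10} = \frac{Z}{10}$)
$-1067 + E{\left(z \right)} \left(591 - -786\right) = -1067 + \frac{1}{10} \cdot \frac{37}{23} \left(591 - -786\right) = -1067 + \frac{37 \left(591 + 786\right)}{230} = -1067 + \frac{37}{230} \cdot 1377 = -1067 + \frac{50949}{230} = - \frac{194461}{230}$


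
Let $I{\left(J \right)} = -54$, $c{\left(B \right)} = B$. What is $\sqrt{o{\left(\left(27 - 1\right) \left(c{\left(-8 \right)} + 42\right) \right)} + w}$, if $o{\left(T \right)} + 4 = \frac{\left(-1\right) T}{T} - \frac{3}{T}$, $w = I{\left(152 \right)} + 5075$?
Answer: $\frac{\sqrt{979945161}}{442} \approx 70.824$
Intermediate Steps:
$w = 5021$ ($w = -54 + 5075 = 5021$)
$o{\left(T \right)} = -5 - \frac{3}{T}$ ($o{\left(T \right)} = -4 + \left(\frac{\left(-1\right) T}{T} - \frac{3}{T}\right) = -4 - \left(1 + \frac{3}{T}\right) = -5 - \frac{3}{T}$)
$\sqrt{o{\left(\left(27 - 1\right) \left(c{\left(-8 \right)} + 42\right) \right)} + w} = \sqrt{\left(-5 - \frac{3}{\left(27 - 1\right) \left(-8 + 42\right)}\right) + 5021} = \sqrt{\left(-5 - \frac{3}{26 \cdot 34}\right) + 5021} = \sqrt{\left(-5 - \frac{3}{884}\right) + 5021} = \sqrt{- \frac{4423}{884} + 5021} = \sqrt{\frac{4434141}{884}} = \frac{\sqrt{979945161}}{442}$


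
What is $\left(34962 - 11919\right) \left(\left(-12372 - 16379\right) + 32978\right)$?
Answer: $97402761$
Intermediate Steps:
$\left(34962 - 11919\right) \left(\left(-12372 - 16379\right) + 32978\right) = 23043 \left(\left(-12372 - 16379\right) + 32978\right) = 23043 \left(-28751 + 32978\right) = 23043 \cdot 4227 = 97402761$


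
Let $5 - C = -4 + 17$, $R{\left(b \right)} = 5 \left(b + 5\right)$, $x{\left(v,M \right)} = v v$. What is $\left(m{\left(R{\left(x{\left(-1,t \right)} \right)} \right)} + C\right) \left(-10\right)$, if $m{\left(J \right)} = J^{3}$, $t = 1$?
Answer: $-269920$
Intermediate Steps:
$x{\left(v,M \right)} = v^{2}$
$R{\left(b \right)} = 25 + 5 b$ ($R{\left(b \right)} = 5 \left(5 + b\right) = 25 + 5 b$)
$C = -8$ ($C = 5 - \left(-4 + 17\right) = 5 - 13 = -8$)
$\left(m{\left(R{\left(x{\left(-1,t \right)} \right)} \right)} + C\right) \left(-10\right) = \left(\left(25 + 5 \left(-1\right)^{2}\right)^{3} - 8\right) \left(-10\right) = \left(\left(25 + 5 \cdot 1\right)^{3} - 8\right) \left(-10\right) = \left(\left(25 + 5\right)^{3} - 8\right) \left(-10\right) = \left(30^{3} - 8\right) \left(-10\right) = \left(27000 - 8\right) \left(-10\right) = 26992 \left(-10\right) = -269920$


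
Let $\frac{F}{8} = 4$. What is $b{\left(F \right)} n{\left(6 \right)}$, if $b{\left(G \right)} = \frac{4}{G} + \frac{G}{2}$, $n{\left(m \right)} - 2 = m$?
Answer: $129$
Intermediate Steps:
$F = 32$ ($F = 8 \cdot 4 = 32$)
$n{\left(m \right)} = 2 + m$
$b{\left(G \right)} = \frac{G}{2} + \frac{4}{G}$ ($b{\left(G \right)} = \frac{4}{G} + G \frac{1}{2} = \frac{4}{G} + \frac{G}{2} = \frac{G}{2} + \frac{4}{G}$)
$b{\left(F \right)} n{\left(6 \right)} = \left(\frac{1}{2} \cdot 32 + \frac{4}{32}\right) \left(2 + 6\right) = \left(16 + 4 \cdot \frac{1}{32}\right) 8 = \left(16 + \frac{1}{8}\right) 8 = \frac{129}{8} \cdot 8 = 129$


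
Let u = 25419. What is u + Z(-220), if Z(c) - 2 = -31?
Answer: 25390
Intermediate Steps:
Z(c) = -29 (Z(c) = 2 - 31 = -29)
u + Z(-220) = 25419 - 29 = 25390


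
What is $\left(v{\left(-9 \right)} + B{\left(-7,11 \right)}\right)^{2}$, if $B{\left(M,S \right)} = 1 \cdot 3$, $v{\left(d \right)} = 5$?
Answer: $64$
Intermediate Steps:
$B{\left(M,S \right)} = 3$
$\left(v{\left(-9 \right)} + B{\left(-7,11 \right)}\right)^{2} = \left(5 + 3\right)^{2} = 8^{2} = 64$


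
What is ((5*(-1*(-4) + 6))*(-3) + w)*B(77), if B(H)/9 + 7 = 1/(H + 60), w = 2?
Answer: 1276056/137 ≈ 9314.3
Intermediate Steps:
B(H) = -63 + 9/(60 + H) (B(H) = -63 + 9/(H + 60) = -63 + 9/(60 + H))
((5*(-1*(-4) + 6))*(-3) + w)*B(77) = ((5*(-1*(-4) + 6))*(-3) + 2)*(9*(-419 - 7*77)/(60 + 77)) = ((5*(4 + 6))*(-3) + 2)*(9*(-419 - 539)/137) = ((5*10)*(-3) + 2)*(9*(1/137)*(-958)) = (50*(-3) + 2)*(-8622/137) = (-150 + 2)*(-8622/137) = -148*(-8622/137) = 1276056/137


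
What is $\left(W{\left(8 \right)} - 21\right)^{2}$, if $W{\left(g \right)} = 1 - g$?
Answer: $784$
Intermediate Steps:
$\left(W{\left(8 \right)} - 21\right)^{2} = \left(\left(1 - 8\right) - 21\right)^{2} = \left(-7 - 21\right)^{2} = \left(-28\right)^{2} = 784$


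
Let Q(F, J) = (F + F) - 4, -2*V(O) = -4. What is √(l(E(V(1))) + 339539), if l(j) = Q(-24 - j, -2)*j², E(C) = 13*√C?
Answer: √(321963 - 8788*√2) ≈ 556.36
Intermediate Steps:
V(O) = 2 (V(O) = -½*(-4) = 2)
Q(F, J) = -4 + 2*F (Q(F, J) = 2*F - 4 = -4 + 2*F)
l(j) = j²*(-52 - 2*j) (l(j) = (-4 + 2*(-24 - j))*j² = (-4 + (-48 - 2*j))*j² = (-52 - 2*j)*j² = j²*(-52 - 2*j))
√(l(E(V(1))) + 339539) = √(2*(13*√2)²*(-26 - 13*√2) + 339539) = √(2*338*(-26 - 13*√2) + 339539) = √((-17576 - 8788*√2) + 339539) = √(321963 - 8788*√2)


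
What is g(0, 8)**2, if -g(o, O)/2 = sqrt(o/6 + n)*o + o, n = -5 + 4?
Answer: 0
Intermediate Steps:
n = -1
g(o, O) = -2*o - 2*o*sqrt(-1 + o/6) (g(o, O) = -2*(sqrt(o/6 - 1)*o + o) = -2*(sqrt(-1 + o/6)*o + o) = -2*(o*sqrt(-1 + o/6) + o) = -2*(o + o*sqrt(-1 + o/6)) = -2*o - 2*o*sqrt(-1 + o/6))
g(0, 8)**2 = (-1/3*0*(6 + sqrt(-36 + 6*0)))**2 = (-1/3*0*(6 + sqrt(-36 + 0)))**2 = (-1/3*0*(6 + sqrt(-36)))**2 = (-1/3*0*(6 + 6*I))**2 = 0**2 = 0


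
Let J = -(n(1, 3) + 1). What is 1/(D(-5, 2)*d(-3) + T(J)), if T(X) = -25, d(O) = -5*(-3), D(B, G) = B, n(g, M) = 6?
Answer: -1/100 ≈ -0.010000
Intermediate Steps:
d(O) = 15
J = -7 (J = -(6 + 1) = -1*7 = -7)
1/(D(-5, 2)*d(-3) + T(J)) = 1/(-5*15 - 25) = 1/(-75 - 25) = 1/(-100) = -1/100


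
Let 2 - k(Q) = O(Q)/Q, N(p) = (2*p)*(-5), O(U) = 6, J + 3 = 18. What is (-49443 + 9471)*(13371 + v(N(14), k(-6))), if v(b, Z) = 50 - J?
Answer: -535864632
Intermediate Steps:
J = 15 (J = -3 + 18 = 15)
N(p) = -10*p
k(Q) = 2 - 6/Q
v(b, Z) = 35 (v(b, Z) = 50 - 1*15 = 50 - 15 = 35)
(-49443 + 9471)*(13371 + v(N(14), k(-6))) = (-49443 + 9471)*(13371 + 35) = -39972*13406 = -535864632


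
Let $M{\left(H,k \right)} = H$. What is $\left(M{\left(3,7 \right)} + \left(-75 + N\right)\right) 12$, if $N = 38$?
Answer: $-408$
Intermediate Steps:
$\left(M{\left(3,7 \right)} + \left(-75 + N\right)\right) 12 = \left(3 + \left(-75 + 38\right)\right) 12 = \left(3 - 37\right) 12 = \left(-34\right) 12 = -408$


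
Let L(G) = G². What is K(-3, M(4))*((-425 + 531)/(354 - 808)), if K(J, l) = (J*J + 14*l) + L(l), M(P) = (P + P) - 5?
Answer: -3180/227 ≈ -14.009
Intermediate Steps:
M(P) = -5 + 2*P (M(P) = 2*P - 5 = -5 + 2*P)
K(J, l) = J² + l² + 14*l (K(J, l) = (J*J + 14*l) + l² = (J² + 14*l) + l² = J² + l² + 14*l)
K(-3, M(4))*((-425 + 531)/(354 - 808)) = ((-3)² + (-5 + 2*4)² + 14*(-5 + 2*4))*((-425 + 531)/(354 - 808)) = (9 + (-5 + 8)² + 14*(-5 + 8))*(106/(-454)) = (9 + 3² + 14*3)*(106*(-1/454)) = (9 + 9 + 42)*(-53/227) = 60*(-53/227) = -3180/227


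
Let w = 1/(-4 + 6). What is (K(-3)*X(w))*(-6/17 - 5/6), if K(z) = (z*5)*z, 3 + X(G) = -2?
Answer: 9075/34 ≈ 266.91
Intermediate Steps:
w = ½ (w = 1/2 = ½ ≈ 0.50000)
X(G) = -5 (X(G) = -3 - 2 = -5)
K(z) = 5*z² (K(z) = (5*z)*z = 5*z²)
(K(-3)*X(w))*(-6/17 - 5/6) = ((5*(-3)²)*(-5))*(-6/17 - 5/6) = ((5*9)*(-5))*(-6*1/17 - 5*⅙) = (45*(-5))*(-6/17 - ⅚) = -225*(-121/102) = 9075/34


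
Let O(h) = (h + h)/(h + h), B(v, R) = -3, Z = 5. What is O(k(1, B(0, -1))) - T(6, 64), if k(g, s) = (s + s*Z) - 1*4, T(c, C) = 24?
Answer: -23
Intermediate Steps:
k(g, s) = -4 + 6*s (k(g, s) = (s + s*5) - 1*4 = (s + 5*s) - 4 = 6*s - 4 = -4 + 6*s)
O(h) = 1 (O(h) = (2*h)/((2*h)) = (2*h)*(1/(2*h)) = 1)
O(k(1, B(0, -1))) - T(6, 64) = 1 - 1*24 = 1 - 24 = -23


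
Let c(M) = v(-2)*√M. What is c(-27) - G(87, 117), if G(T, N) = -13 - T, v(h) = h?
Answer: 100 - 6*I*√3 ≈ 100.0 - 10.392*I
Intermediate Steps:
c(M) = -2*√M
c(-27) - G(87, 117) = -6*I*√3 - (-13 - 1*87) = -6*I*√3 - (-13 - 87) = -6*I*√3 - 1*(-100) = -6*I*√3 + 100 = 100 - 6*I*√3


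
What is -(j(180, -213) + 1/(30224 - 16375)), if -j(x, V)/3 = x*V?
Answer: -1592911981/13849 ≈ -1.1502e+5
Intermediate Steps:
j(x, V) = -3*V*x (j(x, V) = -3*x*V = -3*V*x)
-(j(180, -213) + 1/(30224 - 16375)) = -(-3*(-213)*180 + 1/(30224 - 16375)) = -(115020 + 1/13849) = -1*1592911981/13849 = -1592911981/13849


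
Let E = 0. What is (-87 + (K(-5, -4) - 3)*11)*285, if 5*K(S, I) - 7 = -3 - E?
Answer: -31692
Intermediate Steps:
K(S, I) = ⅘ (K(S, I) = 7/5 + (-3 - 1*0)/5 = 7/5 + (-3 + 0)/5 = 7/5 + (⅕)*(-3) = 7/5 - ⅗ = ⅘)
(-87 + (K(-5, -4) - 3)*11)*285 = (-87 + (⅘ - 3)*11)*285 = (-87 - 11/5*11)*285 = (-87 - 121/5)*285 = -556/5*285 = -31692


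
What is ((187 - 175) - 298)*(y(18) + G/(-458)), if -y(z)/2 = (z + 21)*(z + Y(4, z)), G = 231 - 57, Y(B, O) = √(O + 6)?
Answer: 91978458/229 + 44616*√6 ≈ 5.1094e+5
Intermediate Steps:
Y(B, O) = √(6 + O)
G = 174
y(z) = -2*(21 + z)*(z + √(6 + z)) (y(z) = -2*(z + 21)*(z + √(6 + z)) = -2*(21 + z)*(z + √(6 + z)))
((187 - 175) - 298)*(y(18) + G/(-458)) = ((187 - 175) - 298)*((-42*18 - 42*√(6 + 18) - 2*18² - 2*18*√(6 + 18)) + 174/(-458)) = (12 - 298)*((-756 - 84*√6 - 2*324 - 2*18*√24) + 174*(-1/458)) = -286*((-756 - 84*√6 - 648 - 2*18*2*√6) - 87/229) = -286*((-756 - 84*√6 - 648 - 72*√6) - 87/229) = -286*((-1404 - 156*√6) - 87/229) = -286*(-321603/229 - 156*√6) = 91978458/229 + 44616*√6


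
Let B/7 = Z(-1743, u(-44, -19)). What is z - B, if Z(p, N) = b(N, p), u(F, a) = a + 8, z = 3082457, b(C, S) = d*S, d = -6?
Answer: 3009251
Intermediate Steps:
b(C, S) = -6*S
u(F, a) = 8 + a
Z(p, N) = -6*p
B = 73206 (B = 7*(-6*(-1743)) = 7*10458 = 73206)
z - B = 3082457 - 1*73206 = 3082457 - 73206 = 3009251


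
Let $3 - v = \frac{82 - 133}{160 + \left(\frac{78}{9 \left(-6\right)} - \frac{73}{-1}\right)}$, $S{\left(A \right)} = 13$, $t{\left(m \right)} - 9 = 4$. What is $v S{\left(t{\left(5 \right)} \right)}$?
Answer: $\frac{87243}{2084} \approx 41.863$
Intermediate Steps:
$t{\left(m \right)} = 13$ ($t{\left(m \right)} = 9 + 4 = 13$)
$v = \frac{6711}{2084}$ ($v = 3 - \frac{82 - 133}{160 + \left(\frac{78}{9 \left(-6\right)} - \frac{73}{-1}\right)} = 3 - - \frac{51}{160 + \left(\frac{78}{-54} - -73\right)} = 3 - - \frac{51}{160 + \left(78 \left(- \frac{1}{54}\right) + 73\right)} = 3 - - \frac{51}{160 + \left(- \frac{13}{9} + 73\right)} = 3 - - \frac{51}{160 + \frac{644}{9}} = 3 - - \frac{51}{\frac{2084}{9}} = 3 - \left(-51\right) \frac{9}{2084} = 3 - - \frac{459}{2084} = 3 + \frac{459}{2084} = \frac{6711}{2084} \approx 3.2202$)
$v S{\left(t{\left(5 \right)} \right)} = \frac{6711}{2084} \cdot 13 = \frac{87243}{2084}$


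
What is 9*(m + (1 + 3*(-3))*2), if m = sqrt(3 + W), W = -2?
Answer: -135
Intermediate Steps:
m = 1 (m = sqrt(3 - 2) = sqrt(1) = 1)
9*(m + (1 + 3*(-3))*2) = 9*(1 + (1 + 3*(-3))*2) = 9*(1 + (1 - 9)*2) = 9*(1 - 8*2) = 9*(1 - 16) = 9*(-15) = -135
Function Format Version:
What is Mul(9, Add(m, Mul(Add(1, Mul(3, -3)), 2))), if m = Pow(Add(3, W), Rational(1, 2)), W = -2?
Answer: -135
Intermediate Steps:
m = 1 (m = Pow(Add(3, -2), Rational(1, 2)) = Pow(1, Rational(1, 2)) = 1)
Mul(9, Add(m, Mul(Add(1, Mul(3, -3)), 2))) = Mul(9, Add(1, Mul(Add(1, Mul(3, -3)), 2))) = Mul(9, Add(1, Mul(Add(1, -9), 2))) = Mul(9, Add(1, Mul(-8, 2))) = Mul(9, Add(1, -16)) = Mul(9, -15) = -135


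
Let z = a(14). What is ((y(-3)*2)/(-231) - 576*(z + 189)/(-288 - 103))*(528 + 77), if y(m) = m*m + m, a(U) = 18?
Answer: 21950500/119 ≈ 1.8446e+5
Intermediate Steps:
z = 18
y(m) = m + m² (y(m) = m² + m = m + m²)
((y(-3)*2)/(-231) - 576*(z + 189)/(-288 - 103))*(528 + 77) = ((-3*(1 - 3)*2)/(-231) - 576*(18 + 189)/(-288 - 103))*(528 + 77) = ((-3*(-2)*2)*(-1/231) - 576/((-391/207)))*605 = ((6*2)*(-1/231) - 576/((-391*1/207)))*605 = (12*(-1/231) - 576/(-17/9))*605 = (-4/77 - 576*(-9/17))*605 = (-4/77 + 5184/17)*605 = (399100/1309)*605 = 21950500/119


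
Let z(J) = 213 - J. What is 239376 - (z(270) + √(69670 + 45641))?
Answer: 239433 - 17*√399 ≈ 2.3909e+5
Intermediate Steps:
239376 - (z(270) + √(69670 + 45641)) = 239376 - ((213 - 1*270) + √(69670 + 45641)) = 239376 - ((213 - 270) + √115311) = 239376 - (-57 + 17*√399) = 239376 + (57 - 17*√399) = 239433 - 17*√399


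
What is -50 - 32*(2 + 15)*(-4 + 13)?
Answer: -4946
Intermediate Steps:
-50 - 32*(2 + 15)*(-4 + 13) = -50 - 544*9 = -50 - 32*153 = -50 - 4896 = -4946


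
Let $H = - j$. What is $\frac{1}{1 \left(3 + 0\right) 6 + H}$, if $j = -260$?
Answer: $\frac{1}{278} \approx 0.0035971$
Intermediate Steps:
$H = 260$ ($H = \left(-1\right) \left(-260\right) = 260$)
$\frac{1}{1 \left(3 + 0\right) 6 + H} = \frac{1}{1 \left(3 + 0\right) 6 + 260} = \frac{1}{1 \cdot 3 \cdot 6 + 260} = \frac{1}{3 \cdot 6 + 260} = \frac{1}{18 + 260} = \frac{1}{278}$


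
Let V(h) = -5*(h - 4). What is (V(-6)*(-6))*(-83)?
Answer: 24900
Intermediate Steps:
V(h) = 20 - 5*h (V(h) = -5*(-4 + h) = 20 - 5*h)
(V(-6)*(-6))*(-83) = ((20 - 5*(-6))*(-6))*(-83) = ((20 + 30)*(-6))*(-83) = (50*(-6))*(-83) = -300*(-83) = 24900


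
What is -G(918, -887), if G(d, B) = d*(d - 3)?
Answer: -839970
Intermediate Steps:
G(d, B) = d*(-3 + d)
-G(918, -887) = -918*(-3 + 918) = -918*915 = -1*839970 = -839970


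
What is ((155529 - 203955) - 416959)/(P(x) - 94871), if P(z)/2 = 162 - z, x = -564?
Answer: 465385/93419 ≈ 4.9817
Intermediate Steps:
P(z) = 324 - 2*z (P(z) = 2*(162 - z) = 324 - 2*z)
((155529 - 203955) - 416959)/(P(x) - 94871) = ((155529 - 203955) - 416959)/((324 - 2*(-564)) - 94871) = (-48426 - 416959)/((324 + 1128) - 94871) = -465385/(1452 - 94871) = -465385/(-93419) = -465385*(-1/93419) = 465385/93419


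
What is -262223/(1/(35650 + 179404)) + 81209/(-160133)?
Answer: -9030236956771795/160133 ≈ -5.6392e+10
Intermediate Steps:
-262223/(1/(35650 + 179404)) + 81209/(-160133) = -262223/(1/215054) + 81209*(-1/160133) = -262223/1/215054 - 81209/160133 = -262223*215054 - 81209/160133 = -56392105042 - 81209/160133 = -9030236956771795/160133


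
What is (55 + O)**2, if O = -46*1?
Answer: 81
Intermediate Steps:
O = -46
(55 + O)**2 = (55 - 46)**2 = 9**2 = 81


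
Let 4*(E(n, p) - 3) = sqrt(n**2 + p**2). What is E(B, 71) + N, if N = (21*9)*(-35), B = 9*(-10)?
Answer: -6612 + sqrt(13141)/4 ≈ -6583.3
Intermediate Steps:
B = -90
E(n, p) = 3 + sqrt(n**2 + p**2)/4
N = -6615 (N = 189*(-35) = -6615)
E(B, 71) + N = (3 + sqrt((-90)**2 + 71**2)/4) - 6615 = (3 + sqrt(8100 + 5041)/4) - 6615 = (3 + sqrt(13141)/4) - 6615 = -6612 + sqrt(13141)/4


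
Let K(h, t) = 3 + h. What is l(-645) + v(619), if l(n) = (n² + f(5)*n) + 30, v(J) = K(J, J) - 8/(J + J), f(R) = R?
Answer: 255926784/619 ≈ 4.1345e+5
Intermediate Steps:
v(J) = 3 + J - 4/J (v(J) = (3 + J) - 8/(J + J) = (3 + J) - 8/(2*J) = (3 + J) + (1/(2*J))*(-8) = (3 + J) - 4/J = 3 + J - 4/J)
l(n) = 30 + n² + 5*n (l(n) = (n² + 5*n) + 30 = 30 + n² + 5*n)
l(-645) + v(619) = (30 + (-645)² + 5*(-645)) + (3 + 619 - 4/619) = (30 + 416025 - 3225) + (3 + 619 - 4*1/619) = 412830 + (3 + 619 - 4/619) = 412830 + 385014/619 = 255926784/619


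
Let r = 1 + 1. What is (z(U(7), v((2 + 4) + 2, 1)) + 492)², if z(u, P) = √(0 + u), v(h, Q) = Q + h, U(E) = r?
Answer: (492 + √2)² ≈ 2.4346e+5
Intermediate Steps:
r = 2
U(E) = 2
z(u, P) = √u
(z(U(7), v((2 + 4) + 2, 1)) + 492)² = (√2 + 492)² = (492 + √2)²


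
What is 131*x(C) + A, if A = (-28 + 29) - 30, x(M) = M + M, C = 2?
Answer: 495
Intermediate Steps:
x(M) = 2*M
A = -29 (A = 1 - 30 = -29)
131*x(C) + A = 131*(2*2) - 29 = 131*4 - 29 = 524 - 29 = 495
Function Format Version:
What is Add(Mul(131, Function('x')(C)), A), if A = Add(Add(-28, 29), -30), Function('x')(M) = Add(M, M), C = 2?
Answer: 495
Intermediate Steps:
Function('x')(M) = Mul(2, M)
A = -29 (A = Add(1, -30) = -29)
Add(Mul(131, Function('x')(C)), A) = Add(Mul(131, Mul(2, 2)), -29) = Add(Mul(131, 4), -29) = Add(524, -29) = 495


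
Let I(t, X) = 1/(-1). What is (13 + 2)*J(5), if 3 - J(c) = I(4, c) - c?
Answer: 135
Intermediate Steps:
I(t, X) = -1
J(c) = 4 + c (J(c) = 3 - (-1 - c) = 3 + (1 + c) = 4 + c)
(13 + 2)*J(5) = (13 + 2)*(4 + 5) = 15*9 = 135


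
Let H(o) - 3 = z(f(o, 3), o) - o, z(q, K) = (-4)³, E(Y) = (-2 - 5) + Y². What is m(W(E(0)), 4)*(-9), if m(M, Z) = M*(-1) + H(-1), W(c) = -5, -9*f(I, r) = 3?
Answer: 495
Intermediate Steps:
f(I, r) = -⅓ (f(I, r) = -⅑*3 = -⅓)
E(Y) = -7 + Y²
z(q, K) = -64
H(o) = -61 - o (H(o) = 3 + (-64 - o) = -61 - o)
m(M, Z) = -60 - M (m(M, Z) = M*(-1) + (-61 - 1*(-1)) = -M + (-61 + 1) = -M - 60 = -60 - M)
m(W(E(0)), 4)*(-9) = (-60 - 1*(-5))*(-9) = (-60 + 5)*(-9) = -55*(-9) = 495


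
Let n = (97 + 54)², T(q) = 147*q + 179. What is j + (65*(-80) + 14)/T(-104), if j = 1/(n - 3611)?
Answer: 99534449/289941710 ≈ 0.34329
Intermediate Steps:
T(q) = 179 + 147*q
n = 22801 (n = 151² = 22801)
j = 1/19190 (j = 1/(22801 - 3611) = 1/19190 ≈ 5.2110e-5)
j + (65*(-80) + 14)/T(-104) = 1/19190 + (65*(-80) + 14)/(179 + 147*(-104)) = 1/19190 + (-5200 + 14)/(179 - 15288) = 1/19190 - 5186/(-15109) = 1/19190 - 5186*(-1/15109) = 1/19190 + 5186/15109 = 99534449/289941710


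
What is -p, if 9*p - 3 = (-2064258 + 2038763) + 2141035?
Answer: -705181/3 ≈ -2.3506e+5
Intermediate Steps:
p = 705181/3 (p = 1/3 + ((-2064258 + 2038763) + 2141035)/9 = 1/3 + (-25495 + 2141035)/9 = 1/3 + (1/9)*2115540 = 1/3 + 235060 = 705181/3 ≈ 2.3506e+5)
-p = -1*705181/3 = -705181/3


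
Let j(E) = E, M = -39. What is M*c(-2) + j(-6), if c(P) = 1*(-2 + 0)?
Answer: 72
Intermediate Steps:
c(P) = -2 (c(P) = 1*(-2) = -2)
M*c(-2) + j(-6) = -39*(-2) - 6 = 78 - 6 = 72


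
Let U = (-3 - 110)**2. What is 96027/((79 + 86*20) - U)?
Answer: -96027/10970 ≈ -8.7536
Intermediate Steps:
U = 12769 (U = (-113)**2 = 12769)
96027/((79 + 86*20) - U) = 96027/((79 + 86*20) - 1*12769) = 96027/((79 + 1720) - 12769) = 96027/(1799 - 12769) = 96027/(-10970) = 96027*(-1/10970) = -96027/10970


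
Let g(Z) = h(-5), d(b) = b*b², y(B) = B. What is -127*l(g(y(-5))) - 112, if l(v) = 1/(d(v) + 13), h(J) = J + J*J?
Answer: -897583/8013 ≈ -112.02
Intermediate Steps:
h(J) = J + J²
d(b) = b³
g(Z) = 20 (g(Z) = -5*(1 - 5) = -5*(-4) = 20)
l(v) = 1/(13 + v³) (l(v) = 1/(v³ + 13) = 1/(13 + v³))
-127*l(g(y(-5))) - 112 = -127/(13 + 20³) - 112 = -127/(13 + 8000) - 112 = -127/8013 - 112 = -897583/8013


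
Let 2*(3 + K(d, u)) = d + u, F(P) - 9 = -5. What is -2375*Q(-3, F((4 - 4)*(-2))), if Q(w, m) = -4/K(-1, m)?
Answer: -19000/3 ≈ -6333.3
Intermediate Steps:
F(P) = 4 (F(P) = 9 - 5 = 4)
K(d, u) = -3 + d/2 + u/2 (K(d, u) = -3 + (d + u)/2 = -3 + (d/2 + u/2) = -3 + d/2 + u/2)
Q(w, m) = -4/(-7/2 + m/2) (Q(w, m) = -4/(-3 + (½)*(-1) + m/2) = -4/(-3 - ½ + m/2) = -4/(-7/2 + m/2))
-2375*Q(-3, F((4 - 4)*(-2))) = -(-19000)/(-7 + 4) = -(-19000)/(-3) = -(-19000)*(-1)/3 = -2375*8/3 = -19000/3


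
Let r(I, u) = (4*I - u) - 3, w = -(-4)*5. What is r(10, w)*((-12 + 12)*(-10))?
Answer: 0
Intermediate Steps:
w = 20 (w = -4*(-5) = 20)
r(I, u) = -3 - u + 4*I (r(I, u) = (-u + 4*I) - 3 = -3 - u + 4*I)
r(10, w)*((-12 + 12)*(-10)) = (-3 - 1*20 + 4*10)*((-12 + 12)*(-10)) = (-3 - 20 + 40)*(0*(-10)) = 17*0 = 0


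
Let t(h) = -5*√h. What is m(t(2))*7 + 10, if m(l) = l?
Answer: 10 - 35*√2 ≈ -39.497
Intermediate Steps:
m(t(2))*7 + 10 = -5*√2*7 + 10 = -35*√2 + 10 = 10 - 35*√2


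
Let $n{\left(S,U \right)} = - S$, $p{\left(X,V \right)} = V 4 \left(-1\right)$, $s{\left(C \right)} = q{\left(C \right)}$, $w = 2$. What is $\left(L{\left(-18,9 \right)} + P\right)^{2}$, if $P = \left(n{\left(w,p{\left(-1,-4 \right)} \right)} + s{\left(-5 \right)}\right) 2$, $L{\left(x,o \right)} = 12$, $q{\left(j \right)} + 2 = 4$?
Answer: $144$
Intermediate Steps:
$q{\left(j \right)} = 2$ ($q{\left(j \right)} = -2 + 4 = 2$)
$s{\left(C \right)} = 2$
$p{\left(X,V \right)} = - 4 V$ ($p{\left(X,V \right)} = 4 V \left(-1\right) = - 4 V$)
$P = 0$ ($P = \left(\left(-1\right) 2 + 2\right) 2 = \left(-2 + 2\right) 2 = 0 \cdot 2 = 0$)
$\left(L{\left(-18,9 \right)} + P\right)^{2} = \left(12 + 0\right)^{2} = 12^{2} = 144$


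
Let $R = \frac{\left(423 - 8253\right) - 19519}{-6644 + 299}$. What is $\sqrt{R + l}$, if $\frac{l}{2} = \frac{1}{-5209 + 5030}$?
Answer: $\frac{\sqrt{616182548295}}{378585} \approx 2.0734$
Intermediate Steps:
$l = - \frac{2}{179}$ ($l = \frac{2}{-5209 + 5030} = \frac{2}{-179} = 2 \left(- \frac{1}{179}\right) = - \frac{2}{179} \approx -0.011173$)
$R = \frac{27349}{6345}$ ($R = \frac{-7830 - 19519}{-6345} = \left(-27349\right) \left(- \frac{1}{6345}\right) = \frac{27349}{6345} \approx 4.3103$)
$\sqrt{R + l} = \sqrt{\frac{27349}{6345} - \frac{2}{179}} = \sqrt{\frac{4882781}{1135755}} = \frac{\sqrt{616182548295}}{378585}$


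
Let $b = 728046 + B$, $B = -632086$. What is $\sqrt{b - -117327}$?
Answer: $\sqrt{213287} \approx 461.83$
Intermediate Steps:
$b = 95960$ ($b = 728046 - 632086 = 95960$)
$\sqrt{b - -117327} = \sqrt{95960 - -117327} = \sqrt{95960 + 117327} = \sqrt{213287}$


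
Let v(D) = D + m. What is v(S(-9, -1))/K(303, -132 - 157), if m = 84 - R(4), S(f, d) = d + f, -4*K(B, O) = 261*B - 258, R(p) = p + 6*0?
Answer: -56/15765 ≈ -0.0035522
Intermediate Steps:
R(p) = p (R(p) = p + 0 = p)
K(B, O) = 129/2 - 261*B/4 (K(B, O) = -(261*B - 258)/4 = -(-258 + 261*B)/4 = 129/2 - 261*B/4)
m = 80 (m = 84 - 1*4 = 84 - 4 = 80)
v(D) = 80 + D (v(D) = D + 80 = 80 + D)
v(S(-9, -1))/K(303, -132 - 157) = (80 + (-1 - 9))/(129/2 - 261/4*303) = (80 - 10)/(129/2 - 79083/4) = 70/(-78825/4) = 70*(-4/78825) = -56/15765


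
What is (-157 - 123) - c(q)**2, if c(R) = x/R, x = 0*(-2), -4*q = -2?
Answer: -280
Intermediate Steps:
q = 1/2 (q = -1/4*(-2) = 1/2 ≈ 0.50000)
x = 0
c(R) = 0 (c(R) = 0/R = 0)
(-157 - 123) - c(q)**2 = (-157 - 123) - 1*0**2 = -280 - 1*0 = -280 + 0 = -280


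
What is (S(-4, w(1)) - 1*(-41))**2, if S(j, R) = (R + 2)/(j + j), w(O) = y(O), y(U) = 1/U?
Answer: 105625/64 ≈ 1650.4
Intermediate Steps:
w(O) = 1/O
S(j, R) = (2 + R)/(2*j) (S(j, R) = (2 + R)/((2*j)) = (2 + R)*(1/(2*j)) = (2 + R)/(2*j))
(S(-4, w(1)) - 1*(-41))**2 = ((1/2)*(2 + 1/1)/(-4) - 1*(-41))**2 = ((1/2)*(-1/4)*(2 + 1) + 41)**2 = ((1/2)*(-1/4)*3 + 41)**2 = (-3/8 + 41)**2 = (325/8)**2 = 105625/64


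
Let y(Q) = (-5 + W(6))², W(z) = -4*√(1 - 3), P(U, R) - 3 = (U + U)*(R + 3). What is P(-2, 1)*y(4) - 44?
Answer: 47 - 520*I*√2 ≈ 47.0 - 735.39*I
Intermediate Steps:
P(U, R) = 3 + 2*U*(3 + R) (P(U, R) = 3 + (U + U)*(R + 3) = 3 + (2*U)*(3 + R) = 3 + 2*U*(3 + R))
W(z) = -4*I*√2
y(Q) = (-5 - 4*I*√2)²
P(-2, 1)*y(4) - 44 = (3 + 6*(-2) + 2*1*(-2))*(-7 + 40*I*√2) - 44 = (3 - 12 - 4)*(-7 + 40*I*√2) - 44 = -13*(-7 + 40*I*√2) - 44 = (91 - 520*I*√2) - 44 = 47 - 520*I*√2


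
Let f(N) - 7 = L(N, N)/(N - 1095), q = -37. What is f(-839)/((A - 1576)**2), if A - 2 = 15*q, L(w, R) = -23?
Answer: 13561/8766127694 ≈ 1.5470e-6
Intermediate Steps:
A = -553 (A = 2 + 15*(-37) = 2 - 555 = -553)
f(N) = 7 - 23/(-1095 + N) (f(N) = 7 - 23/(N - 1095) = 7 - 23/(-1095 + N))
f(-839)/((A - 1576)**2) = ((-7688 + 7*(-839))/(-1095 - 839))/((-553 - 1576)**2) = ((-7688 - 5873)/(-1934))/((-2129)**2) = -1/1934*(-13561)/4532641 = (13561/1934)*(1/4532641) = 13561/8766127694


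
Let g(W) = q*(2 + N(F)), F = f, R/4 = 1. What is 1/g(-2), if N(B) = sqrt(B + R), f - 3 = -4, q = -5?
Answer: -2/5 + sqrt(3)/5 ≈ -0.053590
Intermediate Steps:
R = 4 (R = 4*1 = 4)
f = -1 (f = 3 - 4 = -1)
F = -1
N(B) = sqrt(4 + B) (N(B) = sqrt(B + 4) = sqrt(4 + B))
g(W) = -10 - 5*sqrt(3) (g(W) = -5*(2 + sqrt(4 - 1)) = -5*(2 + sqrt(3)) = -10 - 5*sqrt(3))
1/g(-2) = 1/(-10 - 5*sqrt(3))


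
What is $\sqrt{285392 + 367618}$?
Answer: $\sqrt{653010} \approx 808.09$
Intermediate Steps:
$\sqrt{285392 + 367618} = \sqrt{653010}$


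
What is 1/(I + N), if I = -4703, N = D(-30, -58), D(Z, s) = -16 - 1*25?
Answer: -1/4744 ≈ -0.00021079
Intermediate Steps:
D(Z, s) = -41 (D(Z, s) = -16 - 25 = -41)
N = -41
1/(I + N) = 1/(-4703 - 41) = 1/(-4744) = -1/4744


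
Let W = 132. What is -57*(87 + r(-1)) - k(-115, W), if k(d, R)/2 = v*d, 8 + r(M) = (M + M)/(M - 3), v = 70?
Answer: 23137/2 ≈ 11569.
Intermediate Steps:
r(M) = -8 + 2*M/(-3 + M) (r(M) = -8 + (M + M)/(M - 3) = -8 + (2*M)/(-3 + M) = -8 + 2*M/(-3 + M))
k(d, R) = 140*d (k(d, R) = 2*(70*d) = 140*d)
-57*(87 + r(-1)) - k(-115, W) = -57*(87 + 6*(4 - 1*(-1))/(-3 - 1)) - 140*(-115) = -57*(87 + 6*(4 + 1)/(-4)) - 1*(-16100) = -57*(87 + 6*(-¼)*5) + 16100 = -57*(87 - 15/2) + 16100 = -57*159/2 + 16100 = -9063/2 + 16100 = 23137/2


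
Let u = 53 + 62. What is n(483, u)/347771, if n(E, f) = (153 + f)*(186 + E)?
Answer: 179292/347771 ≈ 0.51555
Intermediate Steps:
u = 115
n(483, u)/347771 = (28458 + 153*483 + 186*115 + 483*115)/347771 = (28458 + 73899 + 21390 + 55545)*(1/347771) = 179292*(1/347771) = 179292/347771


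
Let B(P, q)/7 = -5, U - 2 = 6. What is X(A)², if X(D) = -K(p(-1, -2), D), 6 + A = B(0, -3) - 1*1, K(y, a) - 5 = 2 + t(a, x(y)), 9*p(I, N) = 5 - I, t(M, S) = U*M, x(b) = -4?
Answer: 108241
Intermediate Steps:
U = 8 (U = 2 + 6 = 8)
B(P, q) = -35 (B(P, q) = 7*(-5) = -35)
t(M, S) = 8*M
p(I, N) = 5/9 - I/9 (p(I, N) = (5 - I)/9 = 5/9 - I/9)
K(y, a) = 7 + 8*a (K(y, a) = 5 + (2 + 8*a) = 7 + 8*a)
A = -42 (A = -6 + (-35 - 1*1) = -6 + (-35 - 1) = -6 - 36 = -42)
X(D) = -7 - 8*D (X(D) = -(7 + 8*D) = -7 - 8*D)
X(A)² = (-7 - 8*(-42))² = (-7 + 336)² = 329² = 108241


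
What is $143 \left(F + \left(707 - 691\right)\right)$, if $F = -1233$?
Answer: $-174031$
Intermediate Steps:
$143 \left(F + \left(707 - 691\right)\right) = 143 \left(-1233 + \left(707 - 691\right)\right) = 143 \left(-1233 + 16\right) = 143 \left(-1217\right) = -174031$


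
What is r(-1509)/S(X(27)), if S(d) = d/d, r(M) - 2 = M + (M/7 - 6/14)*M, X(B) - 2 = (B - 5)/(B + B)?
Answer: 324437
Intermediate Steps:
X(B) = 2 + (-5 + B)/(2*B) (X(B) = 2 + (B - 5)/(B + B) = 2 + (-5 + B)/((2*B)) = 2 + (-5 + B)*(1/(2*B)) = 2 + (-5 + B)/(2*B))
r(M) = 2 + M + M*(-3/7 + M/7) (r(M) = 2 + (M + (M/7 - 6/14)*M) = 2 + (M + (M*(⅐) - 6*1/14)*M) = 2 + (M + (M/7 - 3/7)*M) = 2 + (M + (-3/7 + M/7)*M) = 2 + (M + M*(-3/7 + M/7)) = 2 + M + M*(-3/7 + M/7))
S(d) = 1
r(-1509)/S(X(27)) = (2 + (⅐)*(-1509)² + (4/7)*(-1509))/1 = (2 + (⅐)*2277081 - 6036/7)*1 = (2 + 2277081/7 - 6036/7)*1 = 324437*1 = 324437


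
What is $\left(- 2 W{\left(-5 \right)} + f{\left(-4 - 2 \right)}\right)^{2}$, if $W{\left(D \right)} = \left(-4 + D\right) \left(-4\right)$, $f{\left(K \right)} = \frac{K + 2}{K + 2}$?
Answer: $5041$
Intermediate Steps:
$f{\left(K \right)} = 1$ ($f{\left(K \right)} = \frac{2 + K}{2 + K} = 1$)
$W{\left(D \right)} = 16 - 4 D$
$\left(- 2 W{\left(-5 \right)} + f{\left(-4 - 2 \right)}\right)^{2} = \left(- 2 \left(16 - -20\right) + 1\right)^{2} = \left(- 2 \left(16 + 20\right) + 1\right)^{2} = \left(\left(-2\right) 36 + 1\right)^{2} = \left(-72 + 1\right)^{2} = \left(-71\right)^{2} = 5041$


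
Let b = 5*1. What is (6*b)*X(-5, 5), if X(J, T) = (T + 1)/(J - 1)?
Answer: -30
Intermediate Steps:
X(J, T) = (1 + T)/(-1 + J)
b = 5
(6*b)*X(-5, 5) = (6*5)*((1 + 5)/(-1 - 5)) = 30*(6/(-6)) = 30*(-1/6*6) = 30*(-1) = -30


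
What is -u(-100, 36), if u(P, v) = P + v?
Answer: 64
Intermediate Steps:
-u(-100, 36) = -(-100 + 36) = -1*(-64) = 64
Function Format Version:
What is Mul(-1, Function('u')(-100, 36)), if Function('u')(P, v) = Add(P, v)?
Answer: 64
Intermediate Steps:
Mul(-1, Function('u')(-100, 36)) = Mul(-1, Add(-100, 36)) = Mul(-1, -64) = 64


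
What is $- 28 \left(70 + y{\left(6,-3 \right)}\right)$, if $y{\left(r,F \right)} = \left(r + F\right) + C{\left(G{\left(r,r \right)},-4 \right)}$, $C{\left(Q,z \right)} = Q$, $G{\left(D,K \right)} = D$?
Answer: $-2212$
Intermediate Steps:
$y{\left(r,F \right)} = F + 2 r$ ($y{\left(r,F \right)} = \left(r + F\right) + r = \left(F + r\right) + r = F + 2 r$)
$- 28 \left(70 + y{\left(6,-3 \right)}\right) = - 28 \left(70 + \left(-3 + 2 \cdot 6\right)\right) = - 28 \left(70 + \left(-3 + 12\right)\right) = - 28 \left(70 + 9\right) = \left(-28\right) 79 = -2212$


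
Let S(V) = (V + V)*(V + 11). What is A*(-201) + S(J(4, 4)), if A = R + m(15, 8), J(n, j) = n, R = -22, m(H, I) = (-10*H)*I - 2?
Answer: 246144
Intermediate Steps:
m(H, I) = -2 - 10*H*I (m(H, I) = -10*H*I - 2 = -2 - 10*H*I)
S(V) = 2*V*(11 + V) (S(V) = (2*V)*(11 + V) = 2*V*(11 + V))
A = -1224 (A = -22 + (-2 - 10*15*8) = -22 + (-2 - 1200) = -22 - 1202 = -1224)
A*(-201) + S(J(4, 4)) = -1224*(-201) + 2*4*(11 + 4) = 246024 + 2*4*15 = 246024 + 120 = 246144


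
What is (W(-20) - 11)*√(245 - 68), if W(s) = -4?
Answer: -15*√177 ≈ -199.56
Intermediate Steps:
(W(-20) - 11)*√(245 - 68) = (-4 - 11)*√(245 - 68) = -15*√177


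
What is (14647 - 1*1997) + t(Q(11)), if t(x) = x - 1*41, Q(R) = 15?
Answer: 12624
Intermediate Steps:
t(x) = -41 + x (t(x) = x - 41 = -41 + x)
(14647 - 1*1997) + t(Q(11)) = (14647 - 1*1997) + (-41 + 15) = (14647 - 1997) - 26 = 12650 - 26 = 12624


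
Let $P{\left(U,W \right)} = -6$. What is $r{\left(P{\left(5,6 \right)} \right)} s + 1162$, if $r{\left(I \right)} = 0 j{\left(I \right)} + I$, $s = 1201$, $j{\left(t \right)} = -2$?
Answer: $-6044$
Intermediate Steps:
$r{\left(I \right)} = I$ ($r{\left(I \right)} = 0 \left(-2\right) + I = 0 + I = I$)
$r{\left(P{\left(5,6 \right)} \right)} s + 1162 = \left(-6\right) 1201 + 1162 = -7206 + 1162 = -6044$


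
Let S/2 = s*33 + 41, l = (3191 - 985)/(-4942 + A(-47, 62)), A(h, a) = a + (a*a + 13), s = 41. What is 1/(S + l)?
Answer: 1023/2849918 ≈ 0.00035896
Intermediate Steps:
A(h, a) = 13 + a + a² (A(h, a) = a + (a² + 13) = a + (13 + a²) = 13 + a + a²)
l = -2206/1023 (l = (3191 - 985)/(-4942 + (13 + 62 + 62²)) = 2206/(-4942 + (13 + 62 + 3844)) = 2206/(-4942 + 3919) = 2206/(-1023) = 2206*(-1/1023) = -2206/1023 ≈ -2.1564)
S = 2788 (S = 2*(41*33 + 41) = 2*(1353 + 41) = 2*1394 = 2788)
1/(S + l) = 1/(2788 - 2206/1023) = 1/(2849918/1023) = 1023/2849918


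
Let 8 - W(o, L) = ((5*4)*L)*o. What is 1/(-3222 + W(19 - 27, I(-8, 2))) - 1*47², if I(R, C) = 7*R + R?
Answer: -29719887/13454 ≈ -2209.0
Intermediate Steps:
I(R, C) = 8*R
W(o, L) = 8 - 20*L*o (W(o, L) = 8 - (5*4)*L*o = 8 - 20*L*o)
1/(-3222 + W(19 - 27, I(-8, 2))) - 1*47² = 1/(-3222 + (8 - 20*8*(-8)*(19 - 27))) - 1*47² = 1/(-3222 + (8 - 20*(-64)*(-8))) - 1*2209 = 1/(-3222 + (8 - 10240)) - 2209 = 1/(-3222 - 10232) - 2209 = 1/(-13454) - 2209 = -1/13454 - 2209 = -29719887/13454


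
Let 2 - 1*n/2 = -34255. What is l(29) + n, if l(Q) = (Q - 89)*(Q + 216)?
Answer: 53814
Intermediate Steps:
l(Q) = (-89 + Q)*(216 + Q)
n = 68514 (n = 4 - 2*(-34255) = 4 + 68510 = 68514)
l(29) + n = (-19224 + 29² + 127*29) + 68514 = (-19224 + 841 + 3683) + 68514 = -14700 + 68514 = 53814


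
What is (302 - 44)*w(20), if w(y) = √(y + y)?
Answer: 516*√10 ≈ 1631.7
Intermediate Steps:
w(y) = √2*√y (w(y) = √(2*y) = √2*√y)
(302 - 44)*w(20) = (302 - 44)*(√2*√20) = 258*(√2*(2*√5)) = 258*(2*√10) = 516*√10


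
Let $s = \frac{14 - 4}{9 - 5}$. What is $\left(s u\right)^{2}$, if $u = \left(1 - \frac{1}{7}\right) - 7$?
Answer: $\frac{46225}{196} \approx 235.84$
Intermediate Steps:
$u = - \frac{43}{7}$ ($u = \left(1 - \frac{1}{7}\right) - 7 = \frac{6}{7} - 7 = - \frac{43}{7} \approx -6.1429$)
$s = \frac{5}{2}$ ($s = \frac{10}{4} = 10 \cdot \frac{1}{4} = \frac{5}{2} \approx 2.5$)
$\left(s u\right)^{2} = \left(\frac{5}{2} \left(- \frac{43}{7}\right)\right)^{2} = \left(- \frac{215}{14}\right)^{2} = \frac{46225}{196}$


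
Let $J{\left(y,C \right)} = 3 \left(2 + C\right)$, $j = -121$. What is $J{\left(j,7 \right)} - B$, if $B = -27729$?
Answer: $27756$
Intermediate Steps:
$J{\left(y,C \right)} = 6 + 3 C$
$J{\left(j,7 \right)} - B = \left(6 + 3 \cdot 7\right) - -27729 = \left(6 + 21\right) + 27729 = 27 + 27729 = 27756$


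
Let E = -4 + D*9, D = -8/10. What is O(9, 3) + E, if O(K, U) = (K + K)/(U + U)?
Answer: -41/5 ≈ -8.2000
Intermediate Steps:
D = -⅘ (D = -8*⅒ = -⅘ ≈ -0.80000)
O(K, U) = K/U (O(K, U) = (2*K)/((2*U)) = (2*K)*(1/(2*U)) = K/U)
E = -56/5 (E = -4 - ⅘*9 = -4 - 36/5 = -56/5 ≈ -11.200)
O(9, 3) + E = 9/3 - 56/5 = 9*(⅓) - 56/5 = 3 - 56/5 = -41/5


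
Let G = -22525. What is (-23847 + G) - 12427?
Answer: -58799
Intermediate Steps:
(-23847 + G) - 12427 = (-23847 - 22525) - 12427 = -46372 - 12427 = -58799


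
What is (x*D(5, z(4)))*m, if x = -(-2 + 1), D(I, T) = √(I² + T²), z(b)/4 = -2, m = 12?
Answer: 12*√89 ≈ 113.21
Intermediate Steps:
z(b) = -8 (z(b) = 4*(-2) = -8)
x = 1 (x = -1*(-1) = 1)
(x*D(5, z(4)))*m = (1*√(5² + (-8)²))*12 = (1*√(25 + 64))*12 = (1*√89)*12 = √89*12 = 12*√89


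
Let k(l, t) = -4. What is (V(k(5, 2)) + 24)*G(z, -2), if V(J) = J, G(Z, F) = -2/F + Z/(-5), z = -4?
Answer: 36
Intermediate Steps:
G(Z, F) = -2/F - Z/5 (G(Z, F) = -2/F + Z*(-⅕) = -2/F - Z/5)
(V(k(5, 2)) + 24)*G(z, -2) = (-4 + 24)*(-2/(-2) - ⅕*(-4)) = 20*(-2*(-½) + ⅘) = 20*(1 + ⅘) = 20*(9/5) = 36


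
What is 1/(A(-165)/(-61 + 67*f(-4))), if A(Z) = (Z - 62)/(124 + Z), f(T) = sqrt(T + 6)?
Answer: -2501/227 + 2747*sqrt(2)/227 ≈ 6.0962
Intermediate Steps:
f(T) = sqrt(6 + T)
A(Z) = (-62 + Z)/(124 + Z)
1/(A(-165)/(-61 + 67*f(-4))) = 1/(((-62 - 165)/(124 - 165))/(-61 + 67*sqrt(6 - 4))) = 1/((-227/(-41))/(-61 + 67*sqrt(2))) = 1/((-1/41*(-227))/(-61 + 67*sqrt(2))) = 1/(227/(41*(-61 + 67*sqrt(2)))) = -2501/227 + 2747*sqrt(2)/227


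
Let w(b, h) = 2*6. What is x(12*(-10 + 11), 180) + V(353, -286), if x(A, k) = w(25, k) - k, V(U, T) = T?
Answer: -454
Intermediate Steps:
w(b, h) = 12
x(A, k) = 12 - k
x(12*(-10 + 11), 180) + V(353, -286) = (12 - 1*180) - 286 = (12 - 180) - 286 = -168 - 286 = -454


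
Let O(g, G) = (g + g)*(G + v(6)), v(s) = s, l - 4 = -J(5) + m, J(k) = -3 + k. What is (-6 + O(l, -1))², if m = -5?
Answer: 1296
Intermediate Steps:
l = -3 (l = 4 + (-(-3 + 5) - 5) = 4 + (-1*2 - 5) = 4 + (-2 - 5) = 4 - 7 = -3)
O(g, G) = 2*g*(6 + G) (O(g, G) = (g + g)*(G + 6) = (2*g)*(6 + G) = 2*g*(6 + G))
(-6 + O(l, -1))² = (-6 + 2*(-3)*(6 - 1))² = (-6 + 2*(-3)*5)² = (-6 - 30)² = (-36)² = 1296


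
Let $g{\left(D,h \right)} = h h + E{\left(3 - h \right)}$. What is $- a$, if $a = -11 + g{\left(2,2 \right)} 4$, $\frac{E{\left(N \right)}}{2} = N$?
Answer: $-13$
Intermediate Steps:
$E{\left(N \right)} = 2 N$
$g{\left(D,h \right)} = 6 + h^{2} - 2 h$ ($g{\left(D,h \right)} = h h + 2 \left(3 - h\right) = h^{2} - \left(-6 + 2 h\right) = 6 + h^{2} - 2 h$)
$a = 13$ ($a = -11 + \left(6 + 2^{2} - 4\right) 4 = -11 + \left(6 + 4 - 4\right) 4 = -11 + 6 \cdot 4 = -11 + 24 = 13$)
$- a = \left(-1\right) 13 = -13$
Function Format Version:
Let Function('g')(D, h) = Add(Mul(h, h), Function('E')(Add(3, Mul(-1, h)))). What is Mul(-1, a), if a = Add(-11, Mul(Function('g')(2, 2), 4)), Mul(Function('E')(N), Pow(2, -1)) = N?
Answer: -13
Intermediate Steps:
Function('E')(N) = Mul(2, N)
Function('g')(D, h) = Add(6, Pow(h, 2), Mul(-2, h)) (Function('g')(D, h) = Add(Mul(h, h), Mul(2, Add(3, Mul(-1, h)))) = Add(Pow(h, 2), Add(6, Mul(-2, h))) = Add(6, Pow(h, 2), Mul(-2, h)))
a = 13 (a = Add(-11, Mul(Add(6, Pow(2, 2), Mul(-2, 2)), 4)) = Add(-11, Mul(Add(6, 4, -4), 4)) = Add(-11, Mul(6, 4)) = Add(-11, 24) = 13)
Mul(-1, a) = Mul(-1, 13) = -13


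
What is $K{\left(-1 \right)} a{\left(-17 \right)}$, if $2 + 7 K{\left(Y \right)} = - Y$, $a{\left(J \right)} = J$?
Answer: $\frac{17}{7} \approx 2.4286$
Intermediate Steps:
$K{\left(Y \right)} = - \frac{2}{7} - \frac{Y}{7}$ ($K{\left(Y \right)} = - \frac{2}{7} + \frac{\left(-1\right) Y}{7} = - \frac{2}{7} - \frac{Y}{7}$)
$K{\left(-1 \right)} a{\left(-17 \right)} = \left(- \frac{2}{7} - - \frac{1}{7}\right) \left(-17\right) = \left(- \frac{2}{7} + \frac{1}{7}\right) \left(-17\right) = \left(- \frac{1}{7}\right) \left(-17\right) = \frac{17}{7}$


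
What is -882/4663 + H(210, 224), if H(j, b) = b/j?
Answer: 61378/69945 ≈ 0.87752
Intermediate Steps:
-882/4663 + H(210, 224) = -882/4663 + 224/210 = -882*1/4663 + 224*(1/210) = -882/4663 + 16/15 = 61378/69945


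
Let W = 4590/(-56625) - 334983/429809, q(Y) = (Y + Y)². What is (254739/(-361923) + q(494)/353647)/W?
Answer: -7492135191992404325/3134890323765569607 ≈ -2.3899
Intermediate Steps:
q(Y) = 4*Y² (q(Y) = (2*Y)² = 4*Y²)
W = -1396082379/1622528975 (W = 4590*(-1/56625) - 334983*1/429809 = -306/3775 - 334983/429809 = -1396082379/1622528975 ≈ -0.86044)
(254739/(-361923) + q(494)/353647)/W = (254739/(-361923) + (4*494²)/353647)/(-1396082379/1622528975) = (254739*(-1/361923) + (4*244036)*(1/353647))*(-1622528975/1396082379) = (-84913/120641 + 976144*(1/353647))*(-1622528975/1396082379) = (-84913/120641 + 51376/18613)*(-1622528975/1396082379) = (4617566347/2245490933)*(-1622528975/1396082379) = -7492135191992404325/3134890323765569607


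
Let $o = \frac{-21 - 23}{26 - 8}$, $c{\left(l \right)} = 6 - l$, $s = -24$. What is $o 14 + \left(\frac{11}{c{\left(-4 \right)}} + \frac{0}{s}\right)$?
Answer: $- \frac{2981}{90} \approx -33.122$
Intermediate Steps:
$o = - \frac{22}{9}$ ($o = - \frac{44}{26 - 8} = - \frac{44}{18} = \left(-44\right) \frac{1}{18} = - \frac{22}{9} \approx -2.4444$)
$o 14 + \left(\frac{11}{c{\left(-4 \right)}} + \frac{0}{s}\right) = \left(- \frac{22}{9}\right) 14 + \left(\frac{11}{6 - -4} + \frac{0}{-24}\right) = - \frac{308}{9} + \left(\frac{11}{6 + 4} + 0 \left(- \frac{1}{24}\right)\right) = - \frac{308}{9} + \left(\frac{11}{10} + 0\right) = - \frac{308}{9} + \frac{11}{10} = - \frac{2981}{90}$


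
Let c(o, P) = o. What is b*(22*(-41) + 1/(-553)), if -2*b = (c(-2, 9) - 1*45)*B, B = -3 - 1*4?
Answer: 23443929/158 ≈ 1.4838e+5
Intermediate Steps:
B = -7 (B = -3 - 4 = -7)
b = -329/2 (b = -(-2 - 1*45)*(-7)/2 = -(-2 - 45)*(-7)/2 = -(-47)*(-7)/2 = -½*329 = -329/2 ≈ -164.50)
b*(22*(-41) + 1/(-553)) = -329*(22*(-41) + 1/(-553))/2 = -329*(-902 - 1/553)/2 = -329/2*(-498807/553) = 23443929/158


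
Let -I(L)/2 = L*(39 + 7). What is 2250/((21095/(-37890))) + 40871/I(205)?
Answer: -13988907163/3459580 ≈ -4043.5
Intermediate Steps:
I(L) = -92*L (I(L) = -2*L*(39 + 7) = -2*L*46 = -92*L)
2250/((21095/(-37890))) + 40871/I(205) = 2250/((21095/(-37890))) + 40871/((-92*205)) = 2250/((21095*(-1/37890))) + 40871/(-18860) = 2250/(-4219/7578) + 40871*(-1/18860) = 2250*(-7578/4219) - 1777/820 = -17050500/4219 - 1777/820 = -13988907163/3459580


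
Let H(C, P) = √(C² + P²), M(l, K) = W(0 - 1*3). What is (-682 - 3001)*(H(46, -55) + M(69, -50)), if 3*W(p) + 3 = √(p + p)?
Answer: 3683 - 3683*√5141 - 3683*I*√6/3 ≈ -2.6039e+5 - 3007.2*I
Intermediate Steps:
W(p) = -1 + √2*√p/3 (W(p) = -1 + √(p + p)/3 = -1 + √(2*p)/3 = -1 + (√2*√p)/3 = -1 + √2*√p/3)
M(l, K) = -1 + I*√6/3 (M(l, K) = -1 + √2*√(0 - 1*3)/3 = -1 + √2*√(0 - 3)/3 = -1 + √2*√(-3)/3 = -1 + √2*(I*√3)/3 = -1 + I*√6/3)
(-682 - 3001)*(H(46, -55) + M(69, -50)) = (-682 - 3001)*(√(46² + (-55)²) + (-1 + I*√6/3)) = -3683*(√(2116 + 3025) + (-1 + I*√6/3)) = -3683*(√5141 + (-1 + I*√6/3)) = -3683*(-1 + √5141 + I*√6/3) = 3683 - 3683*√5141 - 3683*I*√6/3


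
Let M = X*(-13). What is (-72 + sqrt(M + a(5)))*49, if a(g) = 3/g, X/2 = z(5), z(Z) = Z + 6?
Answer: -3528 + 49*I*sqrt(7135)/5 ≈ -3528.0 + 827.8*I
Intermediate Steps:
z(Z) = 6 + Z
X = 22 (X = 2*(6 + 5) = 2*11 = 22)
M = -286 (M = 22*(-13) = -286)
(-72 + sqrt(M + a(5)))*49 = (-72 + sqrt(-286 + 3/5))*49 = (-72 + sqrt(-1427/5))*49 = (-72 + I*sqrt(7135)/5)*49 = -3528 + 49*I*sqrt(7135)/5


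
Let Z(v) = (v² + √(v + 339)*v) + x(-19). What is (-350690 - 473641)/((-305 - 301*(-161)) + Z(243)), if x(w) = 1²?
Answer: -44186614593/5729379959 + 200312433*√582/11458759918 ≈ -7.2906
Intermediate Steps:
x(w) = 1
Z(v) = 1 + v² + v*√(339 + v) (Z(v) = (v² + √(v + 339)*v) + 1 = (v² + √(339 + v)*v) + 1 = (v² + v*√(339 + v)) + 1 = 1 + v² + v*√(339 + v))
(-350690 - 473641)/((-305 - 301*(-161)) + Z(243)) = (-350690 - 473641)/((-305 - 301*(-161)) + (1 + 243² + 243*√(339 + 243))) = -824331/((-305 + 48461) + (1 + 59049 + 243*√582)) = -824331/(48156 + (59050 + 243*√582)) = -824331/(107206 + 243*√582)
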